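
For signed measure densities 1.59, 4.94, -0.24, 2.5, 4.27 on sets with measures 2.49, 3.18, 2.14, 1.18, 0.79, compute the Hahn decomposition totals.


Step 1: Compute signed measure on each set:
  Set 1: 1.59 * 2.49 = 3.9591
  Set 2: 4.94 * 3.18 = 15.7092
  Set 3: -0.24 * 2.14 = -0.5136
  Set 4: 2.5 * 1.18 = 2.95
  Set 5: 4.27 * 0.79 = 3.3733
Step 2: Total signed measure = (3.9591) + (15.7092) + (-0.5136) + (2.95) + (3.3733)
     = 25.478
Step 3: Positive part mu+(X) = sum of positive contributions = 25.9916
Step 4: Negative part mu-(X) = |sum of negative contributions| = 0.5136


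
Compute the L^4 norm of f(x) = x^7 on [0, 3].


Step 1: ||f||_4 = (integral_0^3 |x^7|^4 dx)^(1/4)
     = (integral_0^3 x^28 dx)^(1/4)
Step 2: integral_0^3 x^28 dx = [x^29/(29)] from 0 to 3 = 3^29/29
     = 68630377364883/29 = 2.366565e+12
Step 3: ||f||_4 = (2.366565e+12)^(1/4) = 1240.308149


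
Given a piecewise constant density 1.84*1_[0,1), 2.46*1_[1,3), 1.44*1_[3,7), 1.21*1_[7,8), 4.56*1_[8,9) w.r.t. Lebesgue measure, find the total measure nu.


Integrate each piece of the Radon-Nikodym derivative:
Step 1: integral_0^1 1.84 dx = 1.84*(1-0) = 1.84*1 = 1.84
Step 2: integral_1^3 2.46 dx = 2.46*(3-1) = 2.46*2 = 4.92
Step 3: integral_3^7 1.44 dx = 1.44*(7-3) = 1.44*4 = 5.76
Step 4: integral_7^8 1.21 dx = 1.21*(8-7) = 1.21*1 = 1.21
Step 5: integral_8^9 4.56 dx = 4.56*(9-8) = 4.56*1 = 4.56
Total: 1.84 + 4.92 + 5.76 + 1.21 + 4.56 = 18.29


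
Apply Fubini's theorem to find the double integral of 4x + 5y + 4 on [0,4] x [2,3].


By Fubini, integrate in x first, then y.
Step 1: Fix y, integrate over x in [0,4]:
  integral(4x + 5y + 4, x=0..4)
  = 4*(4^2 - 0^2)/2 + (5y + 4)*(4 - 0)
  = 32 + (5y + 4)*4
  = 32 + 20y + 16
  = 48 + 20y
Step 2: Integrate over y in [2,3]:
  integral(48 + 20y, y=2..3)
  = 48*1 + 20*(3^2 - 2^2)/2
  = 48 + 50
  = 98


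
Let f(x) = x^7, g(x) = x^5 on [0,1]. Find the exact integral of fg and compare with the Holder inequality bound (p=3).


Step 1: Exact integral of f*g = integral(x^12, 0, 1) = 1/13
     = 0.076923
Step 2: Holder bound with p=3, q=1.5:
  ||f||_p = (integral x^21 dx)^(1/3) = (1/22)^(1/3) = 0.356883
  ||g||_q = (integral x^7.5 dx)^(1/1.5) = (1/8.5)^(1/1.5) = 0.240097
Step 3: Holder bound = ||f||_p * ||g||_q = 0.356883 * 0.240097 = 0.085687
Verification: 0.076923 <= 0.085687 (Holder holds)


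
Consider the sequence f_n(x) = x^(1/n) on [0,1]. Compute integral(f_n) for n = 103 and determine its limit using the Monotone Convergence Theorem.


At n = 103: f_103(x) = x^(1/103).
Step 1: integral(x^(1/103), 0, 1) = [x^(1/103+1) / (1/103+1)] from 0 to 1
     = 1 / (1/103 + 1) = 1 / ((103+1)/103) = 103/(103+1)
     = 103/104 = 0.990385
Step 2: As n -> infinity, f_n(x) = x^(1/n) -> 1 for x in (0,1], and f_n is increasing in n.
By MCT, lim_n integral(f_n) = integral(lim_n f_n) = integral(1, 0, 1) = 1.
Step 3: Verify convergence: 103/104 = 0.990385 -> 1


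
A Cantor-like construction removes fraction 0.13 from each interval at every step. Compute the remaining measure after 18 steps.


Step 1: At each step, fraction remaining = 1 - 0.13 = 0.87
Step 2: After 18 steps, measure = (0.87)^18
Result = 0.081535


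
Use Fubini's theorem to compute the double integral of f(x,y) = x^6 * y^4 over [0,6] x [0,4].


By Fubini's theorem, the double integral factors as a product of single integrals:
Step 1: integral_0^6 x^6 dx = [x^7/7] from 0 to 6
     = 6^7/7 = 39990.857143
Step 2: integral_0^4 y^4 dy = [y^5/5] from 0 to 4
     = 4^5/5 = 204.8
Step 3: Double integral = 39990.857143 * 204.8 = 8.190128e+06


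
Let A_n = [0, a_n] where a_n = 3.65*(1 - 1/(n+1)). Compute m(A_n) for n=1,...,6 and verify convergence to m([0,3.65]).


By continuity of measure from below: if A_n increases to A, then m(A_n) -> m(A).
Here A = [0, 3.65], so m(A) = 3.65
Step 1: a_1 = 3.65*(1 - 1/2) = 1.825, m(A_1) = 1.825
Step 2: a_2 = 3.65*(1 - 1/3) = 2.4333, m(A_2) = 2.4333
Step 3: a_3 = 3.65*(1 - 1/4) = 2.7375, m(A_3) = 2.7375
Step 4: a_4 = 3.65*(1 - 1/5) = 2.92, m(A_4) = 2.92
Step 5: a_5 = 3.65*(1 - 1/6) = 3.0417, m(A_5) = 3.0417
Step 6: a_6 = 3.65*(1 - 1/7) = 3.1286, m(A_6) = 3.1286
Limit: m(A_n) -> m([0,3.65]) = 3.65


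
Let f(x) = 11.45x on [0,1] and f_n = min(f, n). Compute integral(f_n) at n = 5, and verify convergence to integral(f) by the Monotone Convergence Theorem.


f(x) = 11.45x on [0,1]; f_n(x) = min(11.45x, n). At n = 5:
Step 1: f(x) reaches 5 at x = 5/11.45 = 0.436681
Step 2: integral(f_5) = integral(11.45x, 0, 0.436681) + integral(5, 0.436681, 1)
       = 11.45*0.436681^2/2 + 5*(1 - 0.436681)
       = 1.091703 + 2.816594
       = 3.908297
Step 3: As n -> infinity, f_n increases to f, so by MCT integral(f_n) -> integral(f) = 11.45/2 = 5.725.
Convergence: integral(f_5) = 3.908297 -> 5.725 as n -> infinity


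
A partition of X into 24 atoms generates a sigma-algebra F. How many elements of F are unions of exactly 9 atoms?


Each element of F is a union of some subset of the 24 atoms.
Elements that are unions of exactly 9 atoms correspond to 9-element subsets of the 24 atoms.
Count = C(24, 9) = 24! / (9! * 15!) = 1307504.


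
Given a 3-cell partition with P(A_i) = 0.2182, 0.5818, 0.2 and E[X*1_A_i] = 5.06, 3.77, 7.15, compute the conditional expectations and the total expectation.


For each cell A_i: E[X|A_i] = E[X*1_A_i] / P(A_i)
Step 1: E[X|A_1] = 5.06 / 0.2182 = 23.189734
Step 2: E[X|A_2] = 3.77 / 0.5818 = 6.47989
Step 3: E[X|A_3] = 7.15 / 0.2 = 35.75
Verification: E[X] = sum E[X*1_A_i] = 5.06 + 3.77 + 7.15 = 15.98


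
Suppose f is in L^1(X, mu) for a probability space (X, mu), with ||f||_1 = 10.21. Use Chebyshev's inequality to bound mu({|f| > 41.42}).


Chebyshev/Markov inequality: mu(|f| > eps) <= (||f||_p / eps)^p
Step 1: ||f||_1 / eps = 10.21 / 41.42 = 0.246499
Step 2: Raise to power p = 1:
  (0.246499)^1 = 0.246499
Step 3: Therefore mu(|f| > 41.42) <= 0.246499


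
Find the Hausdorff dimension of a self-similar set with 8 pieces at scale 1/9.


For a self-similar set with N copies scaled by 1/r:
dim_H = log(N)/log(r) = log(8)/log(9)
= 2.079442/2.197225
= 0.946395


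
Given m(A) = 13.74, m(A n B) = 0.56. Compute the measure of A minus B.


m(A \ B) = m(A) - m(A n B)
= 13.74 - 0.56
= 13.18


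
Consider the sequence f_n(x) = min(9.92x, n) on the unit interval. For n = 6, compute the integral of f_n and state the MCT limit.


f(x) = 9.92x on [0,1]; f_n(x) = min(9.92x, n). At n = 6:
Step 1: f(x) reaches 6 at x = 6/9.92 = 0.604839
Step 2: integral(f_6) = integral(9.92x, 0, 0.604839) + integral(6, 0.604839, 1)
       = 9.92*0.604839^2/2 + 6*(1 - 0.604839)
       = 1.814516 + 2.370968
       = 4.185484
Step 3: As n -> infinity, f_n increases to f, so by MCT integral(f_n) -> integral(f) = 9.92/2 = 4.96.
Convergence: integral(f_6) = 4.185484 -> 4.96 as n -> infinity


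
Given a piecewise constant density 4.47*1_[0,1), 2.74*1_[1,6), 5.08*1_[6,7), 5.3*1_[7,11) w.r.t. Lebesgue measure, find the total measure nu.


Integrate each piece of the Radon-Nikodym derivative:
Step 1: integral_0^1 4.47 dx = 4.47*(1-0) = 4.47*1 = 4.47
Step 2: integral_1^6 2.74 dx = 2.74*(6-1) = 2.74*5 = 13.7
Step 3: integral_6^7 5.08 dx = 5.08*(7-6) = 5.08*1 = 5.08
Step 4: integral_7^11 5.3 dx = 5.3*(11-7) = 5.3*4 = 21.2
Total: 4.47 + 13.7 + 5.08 + 21.2 = 44.45


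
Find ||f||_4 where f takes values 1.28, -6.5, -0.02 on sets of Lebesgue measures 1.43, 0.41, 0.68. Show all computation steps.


Step 1: Compute |f_i|^4 for each value:
  |1.28|^4 = 2.684355
  |-6.5|^4 = 1785.0625
  |-0.02|^4 = 1.600000e-07
Step 2: Multiply by measures and sum:
  2.684355 * 1.43 = 3.838627
  1785.0625 * 0.41 = 731.875625
  1.600000e-07 * 0.68 = 1.088000e-07
Sum = 3.838627 + 731.875625 + 1.088000e-07 = 735.714252
Step 3: Take the p-th root:
||f||_4 = (735.714252)^(1/4) = 5.208076


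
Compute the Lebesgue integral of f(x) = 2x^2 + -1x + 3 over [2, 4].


The Lebesgue integral of a Riemann-integrable function agrees with the Riemann integral.
Antiderivative F(x) = (2/3)x^3 + (-1/2)x^2 + 3x
F(4) = (2/3)*4^3 + (-1/2)*4^2 + 3*4
     = (2/3)*64 + (-1/2)*16 + 3*4
     = 42.666667 + -8 + 12
     = 46.666667
F(2) = 9.333333
Integral = F(4) - F(2) = 46.666667 - 9.333333 = 37.333333


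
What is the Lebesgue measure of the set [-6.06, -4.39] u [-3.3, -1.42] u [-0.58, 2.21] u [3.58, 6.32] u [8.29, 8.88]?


For pairwise disjoint intervals, m(union) = sum of lengths.
= (-4.39 - -6.06) + (-1.42 - -3.3) + (2.21 - -0.58) + (6.32 - 3.58) + (8.88 - 8.29)
= 1.67 + 1.88 + 2.79 + 2.74 + 0.59
= 9.67


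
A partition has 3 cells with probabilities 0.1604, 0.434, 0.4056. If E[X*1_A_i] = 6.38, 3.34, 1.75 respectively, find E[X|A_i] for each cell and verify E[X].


For each cell A_i: E[X|A_i] = E[X*1_A_i] / P(A_i)
Step 1: E[X|A_1] = 6.38 / 0.1604 = 39.775561
Step 2: E[X|A_2] = 3.34 / 0.434 = 7.695853
Step 3: E[X|A_3] = 1.75 / 0.4056 = 4.314596
Verification: E[X] = sum E[X*1_A_i] = 6.38 + 3.34 + 1.75 = 11.47


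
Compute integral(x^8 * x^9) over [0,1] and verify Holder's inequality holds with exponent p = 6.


Step 1: Exact integral of f*g = integral(x^17, 0, 1) = 1/18
     = 0.055556
Step 2: Holder bound with p=6, q=1.2:
  ||f||_p = (integral x^48 dx)^(1/6) = (1/49)^(1/6) = 0.522758
  ||g||_q = (integral x^10.8 dx)^(1/1.2) = (1/11.8)^(1/1.2) = 0.127869
Step 3: Holder bound = ||f||_p * ||g||_q = 0.522758 * 0.127869 = 0.066844
Verification: 0.055556 <= 0.066844 (Holder holds)


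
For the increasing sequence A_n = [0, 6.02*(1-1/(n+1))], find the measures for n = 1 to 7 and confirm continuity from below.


By continuity of measure from below: if A_n increases to A, then m(A_n) -> m(A).
Here A = [0, 6.02], so m(A) = 6.02
Step 1: a_1 = 6.02*(1 - 1/2) = 3.01, m(A_1) = 3.01
Step 2: a_2 = 6.02*(1 - 1/3) = 4.0133, m(A_2) = 4.0133
Step 3: a_3 = 6.02*(1 - 1/4) = 4.515, m(A_3) = 4.515
Step 4: a_4 = 6.02*(1 - 1/5) = 4.816, m(A_4) = 4.816
Step 5: a_5 = 6.02*(1 - 1/6) = 5.0167, m(A_5) = 5.0167
Step 6: a_6 = 6.02*(1 - 1/7) = 5.16, m(A_6) = 5.16
Step 7: a_7 = 6.02*(1 - 1/8) = 5.2675, m(A_7) = 5.2675
Limit: m(A_n) -> m([0,6.02]) = 6.02


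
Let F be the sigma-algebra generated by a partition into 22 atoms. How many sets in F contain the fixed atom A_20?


Each element of F is a union of some subset S of the 22 atoms.
The element contains A_20 iff A_20 is in S.
So we count subsets S of {A_1,...,A_22} with A_20 in S: choose freely among the other 21 atoms.
Count = 2^(22-1) = 2^21 = 2097152.


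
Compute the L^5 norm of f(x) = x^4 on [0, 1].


Step 1: ||f||_5 = (integral_0^1 |x^4|^5 dx)^(1/5)
     = (integral_0^1 x^20 dx)^(1/5)
Step 2: integral_0^1 x^20 dx = [x^21/(21)] from 0 to 1 = 1^21/21
     = 1/21 = 0.047619
Step 3: ||f||_5 = (0.047619)^(1/5) = 0.543946


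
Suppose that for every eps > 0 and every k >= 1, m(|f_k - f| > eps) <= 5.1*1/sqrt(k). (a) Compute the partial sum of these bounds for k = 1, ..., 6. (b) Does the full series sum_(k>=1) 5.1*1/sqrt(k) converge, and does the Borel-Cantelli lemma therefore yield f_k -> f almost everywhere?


Step 1: List the terms 5.1*1/sqrt(k) for k = 1 to 6:
  k=1: 5.1
  k=2: 3.606245
  k=3: 2.944486
  k=4: 2.55
  k=5: 2.280789
  k=6: 2.082066
Step 2: Partial sum = 5.1 + 3.606245 + 2.944486 + 2.55 + 2.280789 + 2.082066
     = 18.563587
Step 3: The full series sum_(k>=1) 5.1*1/sqrt(k) diverges (p-series with p = 1/2 <= 1; a nonzero constant multiple of a divergent series diverges).
Step 4: The (first) Borel-Cantelli lemma requires a summable sequence of measures, so it does not apply here;
        from this bound alone no conclusion about a.e. convergence can be drawn (convergence in measure still
        gives an a.e.-convergent subsequence, but not a.e. convergence of the whole sequence).
Conclusion: series diverges; Borel-Cantelli is inconclusive about a.e. convergence of f_k.


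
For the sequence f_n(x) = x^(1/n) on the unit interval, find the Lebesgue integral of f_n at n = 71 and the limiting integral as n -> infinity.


At n = 71: f_71(x) = x^(1/71).
Step 1: integral(x^(1/71), 0, 1) = [x^(1/71+1) / (1/71+1)] from 0 to 1
     = 1 / (1/71 + 1) = 1 / ((71+1)/71) = 71/(71+1)
     = 71/72 = 0.986111
Step 2: As n -> infinity, f_n(x) = x^(1/n) -> 1 for x in (0,1], and f_n is increasing in n.
By MCT, lim_n integral(f_n) = integral(lim_n f_n) = integral(1, 0, 1) = 1.
Step 3: Verify convergence: 71/72 = 0.986111 -> 1


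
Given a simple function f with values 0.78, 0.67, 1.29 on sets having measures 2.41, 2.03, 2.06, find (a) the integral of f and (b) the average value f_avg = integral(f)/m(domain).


Step 1: Integral = sum(value_i * measure_i)
= 0.78*2.41 + 0.67*2.03 + 1.29*2.06
= 1.8798 + 1.3601 + 2.6574
= 5.8973
Step 2: Total measure of domain = 2.41 + 2.03 + 2.06 = 6.5
Step 3: Average value = 5.8973 / 6.5 = 0.907277


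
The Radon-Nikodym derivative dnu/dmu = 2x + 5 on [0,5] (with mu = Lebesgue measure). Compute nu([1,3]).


nu(A) = integral_A (dnu/dmu) dmu = integral_1^3 (2x + 5) dx
Step 1: Antiderivative F(x) = (2/2)x^2 + 5x
Step 2: F(3) = (2/2)*3^2 + 5*3 = 9 + 15 = 24
Step 3: F(1) = (2/2)*1^2 + 5*1 = 1 + 5 = 6
Step 4: nu([1,3]) = F(3) - F(1) = 24 - 6 = 18


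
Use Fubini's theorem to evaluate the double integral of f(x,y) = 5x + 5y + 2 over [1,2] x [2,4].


By Fubini, integrate in x first, then y.
Step 1: Fix y, integrate over x in [1,2]:
  integral(5x + 5y + 2, x=1..2)
  = 5*(2^2 - 1^2)/2 + (5y + 2)*(2 - 1)
  = 7.5 + (5y + 2)*1
  = 7.5 + 5y + 2
  = 9.5 + 5y
Step 2: Integrate over y in [2,4]:
  integral(9.5 + 5y, y=2..4)
  = 9.5*2 + 5*(4^2 - 2^2)/2
  = 19 + 30
  = 49


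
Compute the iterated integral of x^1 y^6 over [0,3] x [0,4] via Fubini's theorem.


By Fubini's theorem, the double integral factors as a product of single integrals:
Step 1: integral_0^3 x^1 dx = [x^2/2] from 0 to 3
     = 3^2/2 = 4.5
Step 2: integral_0^4 y^6 dy = [y^7/7] from 0 to 4
     = 4^7/7 = 2340.571429
Step 3: Double integral = 4.5 * 2340.571429 = 10532.571429


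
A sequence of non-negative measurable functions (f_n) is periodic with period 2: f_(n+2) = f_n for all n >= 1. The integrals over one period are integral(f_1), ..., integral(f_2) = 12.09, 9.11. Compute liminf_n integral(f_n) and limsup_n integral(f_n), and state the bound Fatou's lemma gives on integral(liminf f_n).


The sequence (integral(f_n)) is periodic with period 2, repeating the values 12.09, 9.11 indefinitely.
Step 1: For a periodic sequence, every tail (a_m, a_(m+1), ...) contains all 2 period values infinitely often.
Step 2: Hence inf of every tail = min of the period values = min(12.09, 9.11) = 9.11.
        liminf_n integral(f_n) = sup over m of (inf of tail from m) = 9.11.
Step 3: Similarly sup of every tail = max of the period values = 12.09.
        limsup_n integral(f_n) = 12.09.
Step 4: Fatou's lemma: integral(liminf_n f_n) <= liminf_n integral(f_n) = 9.11.
        So the integral of the pointwise liminf is at most 9.11.


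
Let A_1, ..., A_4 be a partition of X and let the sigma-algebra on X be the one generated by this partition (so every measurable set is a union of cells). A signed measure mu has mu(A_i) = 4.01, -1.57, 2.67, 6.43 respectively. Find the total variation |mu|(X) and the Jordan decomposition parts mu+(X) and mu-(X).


Step 1: Every measurable set is a union of atoms (the cells / points), so a Hahn decomposition is
  obtained by grouping atoms by sign: P = union of atoms with mu > 0, N = union of the remaining atoms.
  Atoms in P (indices): 1, 3, 4;  atoms in N (indices): 2
  Positive values: 4.01, 2.67, 6.43
  Negative values: -1.57
Step 2: mu+(X) = mu(P) = sum of positive atom values = 13.11
Step 3: mu-(X) = -mu(N) = sum of |negative atom values| = 1.57
Step 4: |mu|(X) = mu+(X) + mu-(X) = 13.11 + 1.57 = 14.68


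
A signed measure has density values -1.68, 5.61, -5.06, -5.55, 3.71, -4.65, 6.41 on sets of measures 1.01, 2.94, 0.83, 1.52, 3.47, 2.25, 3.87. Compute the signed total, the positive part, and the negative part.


Step 1: Compute signed measure on each set:
  Set 1: -1.68 * 1.01 = -1.6968
  Set 2: 5.61 * 2.94 = 16.4934
  Set 3: -5.06 * 0.83 = -4.1998
  Set 4: -5.55 * 1.52 = -8.436
  Set 5: 3.71 * 3.47 = 12.8737
  Set 6: -4.65 * 2.25 = -10.4625
  Set 7: 6.41 * 3.87 = 24.8067
Step 2: Total signed measure = (-1.6968) + (16.4934) + (-4.1998) + (-8.436) + (12.8737) + (-10.4625) + (24.8067)
     = 29.3787
Step 3: Positive part mu+(X) = sum of positive contributions = 54.1738
Step 4: Negative part mu-(X) = |sum of negative contributions| = 24.7951


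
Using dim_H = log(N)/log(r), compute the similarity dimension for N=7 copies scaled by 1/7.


For a self-similar set with N copies scaled by 1/r:
dim_H = log(N)/log(r) = log(7)/log(7)
= 1.94591/1.94591
= 1


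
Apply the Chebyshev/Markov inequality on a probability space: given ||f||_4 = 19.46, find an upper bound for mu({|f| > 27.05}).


Chebyshev/Markov inequality: mu(|f| > eps) <= (||f||_p / eps)^p
Step 1: ||f||_4 / eps = 19.46 / 27.05 = 0.719409
Step 2: Raise to power p = 4:
  (0.719409)^4 = 0.267857
Step 3: Therefore mu(|f| > 27.05) <= 0.267857


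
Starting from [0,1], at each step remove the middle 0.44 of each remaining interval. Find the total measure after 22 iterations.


Step 1: At each step, fraction remaining = 1 - 0.44 = 0.56
Step 2: After 22 steps, measure = (0.56)^22
Result = 2.884939e-06


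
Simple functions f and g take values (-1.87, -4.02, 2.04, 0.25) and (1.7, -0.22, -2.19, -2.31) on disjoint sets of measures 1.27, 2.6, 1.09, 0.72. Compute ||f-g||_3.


Step 1: Compute differences f_i - g_i:
  -1.87 - 1.7 = -3.57
  -4.02 - -0.22 = -3.8
  2.04 - -2.19 = 4.23
  0.25 - -2.31 = 2.56
Step 2: Compute |diff|^3 * measure for each set:
  |-3.57|^3 * 1.27 = 45.499293 * 1.27 = 57.784102
  |-3.8|^3 * 2.6 = 54.872 * 2.6 = 142.6672
  |4.23|^3 * 1.09 = 75.686967 * 1.09 = 82.498794
  |2.56|^3 * 0.72 = 16.777216 * 0.72 = 12.079596
Step 3: Sum = 295.029692
Step 4: ||f-g||_3 = (295.029692)^(1/3) = 6.657154


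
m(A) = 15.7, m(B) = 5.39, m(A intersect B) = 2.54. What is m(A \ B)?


m(A \ B) = m(A) - m(A n B)
= 15.7 - 2.54
= 13.16


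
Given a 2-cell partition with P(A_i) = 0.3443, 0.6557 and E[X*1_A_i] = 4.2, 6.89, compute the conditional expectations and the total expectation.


For each cell A_i: E[X|A_i] = E[X*1_A_i] / P(A_i)
Step 1: E[X|A_1] = 4.2 / 0.3443 = 12.198664
Step 2: E[X|A_2] = 6.89 / 0.6557 = 10.507854
Verification: E[X] = sum E[X*1_A_i] = 4.2 + 6.89 = 11.09


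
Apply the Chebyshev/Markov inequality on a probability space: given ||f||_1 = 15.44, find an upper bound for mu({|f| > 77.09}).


Chebyshev/Markov inequality: mu(|f| > eps) <= (||f||_p / eps)^p
Step 1: ||f||_1 / eps = 15.44 / 77.09 = 0.200285
Step 2: Raise to power p = 1:
  (0.200285)^1 = 0.200285
Step 3: Therefore mu(|f| > 77.09) <= 0.200285


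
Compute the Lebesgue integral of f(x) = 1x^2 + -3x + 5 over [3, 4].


The Lebesgue integral of a Riemann-integrable function agrees with the Riemann integral.
Antiderivative F(x) = (1/3)x^3 + (-3/2)x^2 + 5x
F(4) = (1/3)*4^3 + (-3/2)*4^2 + 5*4
     = (1/3)*64 + (-3/2)*16 + 5*4
     = 21.333333 + -24 + 20
     = 17.333333
F(3) = 10.5
Integral = F(4) - F(3) = 17.333333 - 10.5 = 6.833333


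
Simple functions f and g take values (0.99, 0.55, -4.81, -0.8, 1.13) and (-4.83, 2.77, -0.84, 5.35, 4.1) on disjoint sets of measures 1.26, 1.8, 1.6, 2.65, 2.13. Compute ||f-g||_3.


Step 1: Compute differences f_i - g_i:
  0.99 - -4.83 = 5.82
  0.55 - 2.77 = -2.22
  -4.81 - -0.84 = -3.97
  -0.8 - 5.35 = -6.15
  1.13 - 4.1 = -2.97
Step 2: Compute |diff|^3 * measure for each set:
  |5.82|^3 * 1.26 = 197.137368 * 1.26 = 248.393084
  |-2.22|^3 * 1.8 = 10.941048 * 1.8 = 19.693886
  |-3.97|^3 * 1.6 = 62.570773 * 1.6 = 100.113237
  |-6.15|^3 * 2.65 = 232.608375 * 2.65 = 616.412194
  |-2.97|^3 * 2.13 = 26.198073 * 2.13 = 55.801895
Step 3: Sum = 1040.414296
Step 4: ||f-g||_3 = (1040.414296)^(1/3) = 10.132939


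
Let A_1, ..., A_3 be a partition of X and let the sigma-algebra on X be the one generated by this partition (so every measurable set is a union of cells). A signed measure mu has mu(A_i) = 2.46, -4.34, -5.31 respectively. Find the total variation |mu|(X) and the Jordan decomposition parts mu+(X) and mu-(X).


Step 1: Every measurable set is a union of atoms (the cells / points), so a Hahn decomposition is
  obtained by grouping atoms by sign: P = union of atoms with mu > 0, N = union of the remaining atoms.
  Atoms in P (indices): 1;  atoms in N (indices): 2, 3
  Positive values: 2.46
  Negative values: -4.34, -5.31
Step 2: mu+(X) = mu(P) = sum of positive atom values = 2.46
Step 3: mu-(X) = -mu(N) = sum of |negative atom values| = 9.65
Step 4: |mu|(X) = mu+(X) + mu-(X) = 2.46 + 9.65 = 12.11


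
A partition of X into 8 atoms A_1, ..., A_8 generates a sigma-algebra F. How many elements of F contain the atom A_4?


Each element of F is a union of some subset S of the 8 atoms.
The element contains A_4 iff A_4 is in S.
So we count subsets S of {A_1,...,A_8} with A_4 in S: choose freely among the other 7 atoms.
Count = 2^(8-1) = 2^7 = 128.


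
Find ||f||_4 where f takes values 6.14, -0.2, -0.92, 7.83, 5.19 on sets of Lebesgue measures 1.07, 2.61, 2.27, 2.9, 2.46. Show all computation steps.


Step 1: Compute |f_i|^4 for each value:
  |6.14|^4 = 1421.25984
  |-0.2|^4 = 0.0016
  |-0.92|^4 = 0.716393
  |7.83|^4 = 3758.781219
  |5.19|^4 = 725.553483
Step 2: Multiply by measures and sum:
  1421.25984 * 1.07 = 1520.748029
  0.0016 * 2.61 = 0.004176
  0.716393 * 2.27 = 1.626212
  3758.781219 * 2.9 = 10900.465536
  725.553483 * 2.46 = 1784.861569
Sum = 1520.748029 + 0.004176 + 1.626212 + 10900.465536 + 1784.861569 = 14207.705521
Step 3: Take the p-th root:
||f||_4 = (14207.705521)^(1/4) = 10.917696


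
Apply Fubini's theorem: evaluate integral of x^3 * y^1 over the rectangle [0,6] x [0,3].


By Fubini's theorem, the double integral factors as a product of single integrals:
Step 1: integral_0^6 x^3 dx = [x^4/4] from 0 to 6
     = 6^4/4 = 324
Step 2: integral_0^3 y^1 dy = [y^2/2] from 0 to 3
     = 3^2/2 = 4.5
Step 3: Double integral = 324 * 4.5 = 1458


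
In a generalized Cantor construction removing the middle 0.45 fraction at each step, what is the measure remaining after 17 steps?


Step 1: At each step, fraction remaining = 1 - 0.45 = 0.55
Step 2: After 17 steps, measure = (0.55)^17
Result = 3.856255e-05


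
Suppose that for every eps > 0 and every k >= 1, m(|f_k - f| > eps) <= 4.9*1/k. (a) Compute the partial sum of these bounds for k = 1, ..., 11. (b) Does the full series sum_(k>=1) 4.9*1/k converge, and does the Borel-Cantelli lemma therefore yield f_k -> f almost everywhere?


Step 1: List the terms 4.9*1/k for k = 1 to 11:
  k=1: 4.9
  k=2: 2.45
  k=3: 1.633333
  k=4: 1.225
  k=5: 0.98
  k=6: 0.816667
  k=7: 0.7
  k=8: 0.6125
  k=9: 0.544444
  k=10: 0.49
  k=11: 0.445455
Step 2: Partial sum = 4.9 + 2.45 + 1.633333 + 1.225 + 0.98 + 0.816667 + 0.7 + 0.6125 + 0.544444 + 0.49 + 0.445455
     = 14.797399
Step 3: The full series sum_(k>=1) 4.9*1/k diverges (harmonic series, p = 1; a nonzero constant multiple of a divergent series diverges).
Step 4: The (first) Borel-Cantelli lemma requires a summable sequence of measures, so it does not apply here;
        from this bound alone no conclusion about a.e. convergence can be drawn (convergence in measure still
        gives an a.e.-convergent subsequence, but not a.e. convergence of the whole sequence).
Conclusion: series diverges; Borel-Cantelli is inconclusive about a.e. convergence of f_k.


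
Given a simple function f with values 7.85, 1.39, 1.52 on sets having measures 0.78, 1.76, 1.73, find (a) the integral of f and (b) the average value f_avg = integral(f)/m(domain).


Step 1: Integral = sum(value_i * measure_i)
= 7.85*0.78 + 1.39*1.76 + 1.52*1.73
= 6.123 + 2.4464 + 2.6296
= 11.199
Step 2: Total measure of domain = 0.78 + 1.76 + 1.73 = 4.27
Step 3: Average value = 11.199 / 4.27 = 2.622717


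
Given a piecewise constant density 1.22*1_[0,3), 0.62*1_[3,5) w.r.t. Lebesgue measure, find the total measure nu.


Integrate each piece of the Radon-Nikodym derivative:
Step 1: integral_0^3 1.22 dx = 1.22*(3-0) = 1.22*3 = 3.66
Step 2: integral_3^5 0.62 dx = 0.62*(5-3) = 0.62*2 = 1.24
Total: 3.66 + 1.24 = 4.9


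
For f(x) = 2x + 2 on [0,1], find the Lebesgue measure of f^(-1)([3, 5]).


f^(-1)([3, 5]) = {x : 3 <= 2x + 2 <= 5}
Solving: (3 - 2)/2 <= x <= (5 - 2)/2
= [0.5, 1.5]
Intersecting with [0,1]: [0.5, 1]
Measure = 1 - 0.5 = 0.5


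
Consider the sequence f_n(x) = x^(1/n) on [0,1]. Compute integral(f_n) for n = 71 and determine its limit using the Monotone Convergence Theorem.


At n = 71: f_71(x) = x^(1/71).
Step 1: integral(x^(1/71), 0, 1) = [x^(1/71+1) / (1/71+1)] from 0 to 1
     = 1 / (1/71 + 1) = 1 / ((71+1)/71) = 71/(71+1)
     = 71/72 = 0.986111
Step 2: As n -> infinity, f_n(x) = x^(1/n) -> 1 for x in (0,1], and f_n is increasing in n.
By MCT, lim_n integral(f_n) = integral(lim_n f_n) = integral(1, 0, 1) = 1.
Step 3: Verify convergence: 71/72 = 0.986111 -> 1


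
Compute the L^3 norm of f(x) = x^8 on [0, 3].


Step 1: ||f||_3 = (integral_0^3 |x^8|^3 dx)^(1/3)
     = (integral_0^3 x^24 dx)^(1/3)
Step 2: integral_0^3 x^24 dx = [x^25/(25)] from 0 to 3 = 3^25/25
     = 847288609443/25 = 3.389154e+10
Step 3: ||f||_3 = (3.389154e+10)^(1/3) = 3236.163484


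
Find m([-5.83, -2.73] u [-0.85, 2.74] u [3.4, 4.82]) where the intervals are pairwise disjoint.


For pairwise disjoint intervals, m(union) = sum of lengths.
= (-2.73 - -5.83) + (2.74 - -0.85) + (4.82 - 3.4)
= 3.1 + 3.59 + 1.42
= 8.11


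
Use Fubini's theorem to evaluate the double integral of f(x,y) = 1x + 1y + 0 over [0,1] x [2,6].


By Fubini, integrate in x first, then y.
Step 1: Fix y, integrate over x in [0,1]:
  integral(1x + 1y + 0, x=0..1)
  = 1*(1^2 - 0^2)/2 + (1y + 0)*(1 - 0)
  = 0.5 + (1y + 0)*1
  = 0.5 + 1y + 0
  = 0.5 + 1y
Step 2: Integrate over y in [2,6]:
  integral(0.5 + 1y, y=2..6)
  = 0.5*4 + 1*(6^2 - 2^2)/2
  = 2 + 16
  = 18


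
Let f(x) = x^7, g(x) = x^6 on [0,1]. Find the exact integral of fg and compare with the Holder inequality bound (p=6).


Step 1: Exact integral of f*g = integral(x^13, 0, 1) = 1/14
     = 0.071429
Step 2: Holder bound with p=6, q=1.2:
  ||f||_p = (integral x^42 dx)^(1/6) = (1/43)^(1/6) = 0.534263
  ||g||_q = (integral x^7.2 dx)^(1/1.2) = (1/8.2)^(1/1.2) = 0.173176
Step 3: Holder bound = ||f||_p * ||g||_q = 0.534263 * 0.173176 = 0.092522
Verification: 0.071429 <= 0.092522 (Holder holds)


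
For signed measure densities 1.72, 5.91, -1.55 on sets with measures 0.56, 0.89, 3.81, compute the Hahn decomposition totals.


Step 1: Compute signed measure on each set:
  Set 1: 1.72 * 0.56 = 0.9632
  Set 2: 5.91 * 0.89 = 5.2599
  Set 3: -1.55 * 3.81 = -5.9055
Step 2: Total signed measure = (0.9632) + (5.2599) + (-5.9055)
     = 0.3176
Step 3: Positive part mu+(X) = sum of positive contributions = 6.2231
Step 4: Negative part mu-(X) = |sum of negative contributions| = 5.9055


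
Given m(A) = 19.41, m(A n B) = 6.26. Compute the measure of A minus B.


m(A \ B) = m(A) - m(A n B)
= 19.41 - 6.26
= 13.15


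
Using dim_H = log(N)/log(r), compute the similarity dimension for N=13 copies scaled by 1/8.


For a self-similar set with N copies scaled by 1/r:
dim_H = log(N)/log(r) = log(13)/log(8)
= 2.564949/2.079442
= 1.23348


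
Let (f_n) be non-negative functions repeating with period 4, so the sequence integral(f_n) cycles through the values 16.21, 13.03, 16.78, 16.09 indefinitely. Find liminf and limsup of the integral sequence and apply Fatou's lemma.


The sequence (integral(f_n)) is periodic with period 4, repeating the values 16.21, 13.03, 16.78, 16.09 indefinitely.
Step 1: For a periodic sequence, every tail (a_m, a_(m+1), ...) contains all 4 period values infinitely often.
Step 2: Hence inf of every tail = min of the period values = min(16.21, 13.03, 16.78, 16.09) = 13.03.
        liminf_n integral(f_n) = sup over m of (inf of tail from m) = 13.03.
Step 3: Similarly sup of every tail = max of the period values = 16.78.
        limsup_n integral(f_n) = 16.78.
Step 4: Fatou's lemma: integral(liminf_n f_n) <= liminf_n integral(f_n) = 13.03.
        So the integral of the pointwise liminf is at most 13.03.


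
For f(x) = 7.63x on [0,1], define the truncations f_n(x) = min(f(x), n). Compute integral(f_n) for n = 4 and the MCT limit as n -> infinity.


f(x) = 7.63x on [0,1]; f_n(x) = min(7.63x, n). At n = 4:
Step 1: f(x) reaches 4 at x = 4/7.63 = 0.524246
Step 2: integral(f_4) = integral(7.63x, 0, 0.524246) + integral(4, 0.524246, 1)
       = 7.63*0.524246^2/2 + 4*(1 - 0.524246)
       = 1.048493 + 1.903014
       = 2.951507
Step 3: As n -> infinity, f_n increases to f, so by MCT integral(f_n) -> integral(f) = 7.63/2 = 3.815.
Convergence: integral(f_4) = 2.951507 -> 3.815 as n -> infinity


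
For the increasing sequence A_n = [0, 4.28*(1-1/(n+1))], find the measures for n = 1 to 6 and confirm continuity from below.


By continuity of measure from below: if A_n increases to A, then m(A_n) -> m(A).
Here A = [0, 4.28], so m(A) = 4.28
Step 1: a_1 = 4.28*(1 - 1/2) = 2.14, m(A_1) = 2.14
Step 2: a_2 = 4.28*(1 - 1/3) = 2.8533, m(A_2) = 2.8533
Step 3: a_3 = 4.28*(1 - 1/4) = 3.21, m(A_3) = 3.21
Step 4: a_4 = 4.28*(1 - 1/5) = 3.424, m(A_4) = 3.424
Step 5: a_5 = 4.28*(1 - 1/6) = 3.5667, m(A_5) = 3.5667
Step 6: a_6 = 4.28*(1 - 1/7) = 3.6686, m(A_6) = 3.6686
Limit: m(A_n) -> m([0,4.28]) = 4.28


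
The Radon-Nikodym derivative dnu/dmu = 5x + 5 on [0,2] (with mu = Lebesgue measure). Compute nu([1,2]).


nu(A) = integral_A (dnu/dmu) dmu = integral_1^2 (5x + 5) dx
Step 1: Antiderivative F(x) = (5/2)x^2 + 5x
Step 2: F(2) = (5/2)*2^2 + 5*2 = 10 + 10 = 20
Step 3: F(1) = (5/2)*1^2 + 5*1 = 2.5 + 5 = 7.5
Step 4: nu([1,2]) = F(2) - F(1) = 20 - 7.5 = 12.5


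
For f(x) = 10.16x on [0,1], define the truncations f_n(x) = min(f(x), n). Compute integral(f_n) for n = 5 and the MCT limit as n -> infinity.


f(x) = 10.16x on [0,1]; f_n(x) = min(10.16x, n). At n = 5:
Step 1: f(x) reaches 5 at x = 5/10.16 = 0.492126
Step 2: integral(f_5) = integral(10.16x, 0, 0.492126) + integral(5, 0.492126, 1)
       = 10.16*0.492126^2/2 + 5*(1 - 0.492126)
       = 1.230315 + 2.53937
       = 3.769685
Step 3: As n -> infinity, f_n increases to f, so by MCT integral(f_n) -> integral(f) = 10.16/2 = 5.08.
Convergence: integral(f_5) = 3.769685 -> 5.08 as n -> infinity


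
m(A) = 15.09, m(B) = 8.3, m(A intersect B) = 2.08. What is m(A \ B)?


m(A \ B) = m(A) - m(A n B)
= 15.09 - 2.08
= 13.01


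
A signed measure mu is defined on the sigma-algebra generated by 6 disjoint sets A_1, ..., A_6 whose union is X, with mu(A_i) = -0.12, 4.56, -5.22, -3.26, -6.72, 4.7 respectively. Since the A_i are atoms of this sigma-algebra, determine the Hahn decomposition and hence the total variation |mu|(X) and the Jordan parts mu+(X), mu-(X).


Step 1: Every measurable set is a union of atoms (the cells / points), so a Hahn decomposition is
  obtained by grouping atoms by sign: P = union of atoms with mu > 0, N = union of the remaining atoms.
  Atoms in P (indices): 2, 6;  atoms in N (indices): 1, 3, 4, 5
  Positive values: 4.56, 4.7
  Negative values: -0.12, -5.22, -3.26, -6.72
Step 2: mu+(X) = mu(P) = sum of positive atom values = 9.26
Step 3: mu-(X) = -mu(N) = sum of |negative atom values| = 15.32
Step 4: |mu|(X) = mu+(X) + mu-(X) = 9.26 + 15.32 = 24.58


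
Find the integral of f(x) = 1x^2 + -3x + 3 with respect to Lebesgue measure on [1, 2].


The Lebesgue integral of a Riemann-integrable function agrees with the Riemann integral.
Antiderivative F(x) = (1/3)x^3 + (-3/2)x^2 + 3x
F(2) = (1/3)*2^3 + (-3/2)*2^2 + 3*2
     = (1/3)*8 + (-3/2)*4 + 3*2
     = 2.666667 + -6 + 6
     = 2.666667
F(1) = 1.833333
Integral = F(2) - F(1) = 2.666667 - 1.833333 = 0.833333


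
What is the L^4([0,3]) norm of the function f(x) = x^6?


Step 1: ||f||_4 = (integral_0^3 |x^6|^4 dx)^(1/4)
     = (integral_0^3 x^24 dx)^(1/4)
Step 2: integral_0^3 x^24 dx = [x^25/(25)] from 0 to 3 = 3^25/25
     = 847288609443/25 = 3.389154e+10
Step 3: ||f||_4 = (3.389154e+10)^(1/4) = 429.064753


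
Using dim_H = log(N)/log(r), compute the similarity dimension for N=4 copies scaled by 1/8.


For a self-similar set with N copies scaled by 1/r:
dim_H = log(N)/log(r) = log(4)/log(8)
= 1.386294/2.079442
= 0.666667


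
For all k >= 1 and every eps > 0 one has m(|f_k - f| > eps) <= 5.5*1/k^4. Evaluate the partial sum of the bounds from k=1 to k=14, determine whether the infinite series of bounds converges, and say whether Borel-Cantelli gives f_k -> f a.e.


Step 1: List the terms 5.5*1/k^4 for k = 1 to 14:
  k=1: 5.5
  k=2: 0.34375
  k=3: 0.067901
  k=4: 0.021484
  k=5: 0.0088
  k=6: 0.004244
  k=7: 0.002291
  k=8: 0.001343
  k=9: 8.382868e-04
  k=10: 5.500000e-04
  k=11: 3.756574e-04
  k=12: 2.652392e-04
  k=13: 1.925703e-04
  k=14: 1.431695e-04
Step 2: Partial sum = 5.5 + 0.34375 + 0.067901 + 0.021484 + 0.0088 + 0.004244 + 0.002291 + 0.001343 + 8.382868e-04 + 5.500000e-04 + 3.756574e-04 + 2.652392e-04 + 1.925703e-04 + 1.431695e-04
     = 5.952178
Step 3: The full series sum_(k>=1) 5.5*1/k^4 converges (p-series with p = 4 > 1; a constant multiple of a convergent series converges).
Step 4: Fix eps > 0. Since sum_k m(|f_k - f| > eps) < infinity, the Borel-Cantelli lemma gives
        m(limsup_k {|f_k - f| > eps}) = 0, i.e. for a.e. x, |f_k(x) - f(x)| <= eps for all large k.
        Applying this with eps = 1/j for j = 1, 2, ... and intersecting the countably many full-measure sets,
        for a.e. x we get limsup_k |f_k(x) - f(x)| <= 1/j for every j, hence f_k -> f almost everywhere.
Conclusion: series converges; Borel-Cantelli yields f_k -> f a.e.


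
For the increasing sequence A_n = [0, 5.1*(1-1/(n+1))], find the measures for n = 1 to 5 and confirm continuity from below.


By continuity of measure from below: if A_n increases to A, then m(A_n) -> m(A).
Here A = [0, 5.1], so m(A) = 5.1
Step 1: a_1 = 5.1*(1 - 1/2) = 2.55, m(A_1) = 2.55
Step 2: a_2 = 5.1*(1 - 1/3) = 3.4, m(A_2) = 3.4
Step 3: a_3 = 5.1*(1 - 1/4) = 3.825, m(A_3) = 3.825
Step 4: a_4 = 5.1*(1 - 1/5) = 4.08, m(A_4) = 4.08
Step 5: a_5 = 5.1*(1 - 1/6) = 4.25, m(A_5) = 4.25
Limit: m(A_n) -> m([0,5.1]) = 5.1


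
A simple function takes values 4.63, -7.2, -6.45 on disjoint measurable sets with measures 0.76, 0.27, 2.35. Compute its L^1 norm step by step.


Step 1: Compute |f_i|^1 for each value:
  |4.63|^1 = 4.63
  |-7.2|^1 = 7.2
  |-6.45|^1 = 6.45
Step 2: Multiply by measures and sum:
  4.63 * 0.76 = 3.5188
  7.2 * 0.27 = 1.944
  6.45 * 2.35 = 15.1575
Sum = 3.5188 + 1.944 + 15.1575 = 20.6203
Step 3: Take the p-th root:
||f||_1 = (20.6203)^(1/1) = 20.6203


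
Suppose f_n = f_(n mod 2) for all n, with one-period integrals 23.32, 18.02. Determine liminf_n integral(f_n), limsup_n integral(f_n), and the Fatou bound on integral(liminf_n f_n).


The sequence (integral(f_n)) is periodic with period 2, repeating the values 23.32, 18.02 indefinitely.
Step 1: For a periodic sequence, every tail (a_m, a_(m+1), ...) contains all 2 period values infinitely often.
Step 2: Hence inf of every tail = min of the period values = min(23.32, 18.02) = 18.02.
        liminf_n integral(f_n) = sup over m of (inf of tail from m) = 18.02.
Step 3: Similarly sup of every tail = max of the period values = 23.32.
        limsup_n integral(f_n) = 23.32.
Step 4: Fatou's lemma: integral(liminf_n f_n) <= liminf_n integral(f_n) = 18.02.
        So the integral of the pointwise liminf is at most 18.02.


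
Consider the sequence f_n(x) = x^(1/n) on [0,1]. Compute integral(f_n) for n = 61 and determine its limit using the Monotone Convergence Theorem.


At n = 61: f_61(x) = x^(1/61).
Step 1: integral(x^(1/61), 0, 1) = [x^(1/61+1) / (1/61+1)] from 0 to 1
     = 1 / (1/61 + 1) = 1 / ((61+1)/61) = 61/(61+1)
     = 61/62 = 0.983871
Step 2: As n -> infinity, f_n(x) = x^(1/n) -> 1 for x in (0,1], and f_n is increasing in n.
By MCT, lim_n integral(f_n) = integral(lim_n f_n) = integral(1, 0, 1) = 1.
Step 3: Verify convergence: 61/62 = 0.983871 -> 1


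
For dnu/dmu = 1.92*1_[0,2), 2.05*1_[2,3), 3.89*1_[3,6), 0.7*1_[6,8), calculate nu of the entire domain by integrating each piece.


Integrate each piece of the Radon-Nikodym derivative:
Step 1: integral_0^2 1.92 dx = 1.92*(2-0) = 1.92*2 = 3.84
Step 2: integral_2^3 2.05 dx = 2.05*(3-2) = 2.05*1 = 2.05
Step 3: integral_3^6 3.89 dx = 3.89*(6-3) = 3.89*3 = 11.67
Step 4: integral_6^8 0.7 dx = 0.7*(8-6) = 0.7*2 = 1.4
Total: 3.84 + 2.05 + 11.67 + 1.4 = 18.96


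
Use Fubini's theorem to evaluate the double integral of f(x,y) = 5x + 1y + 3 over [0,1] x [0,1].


By Fubini, integrate in x first, then y.
Step 1: Fix y, integrate over x in [0,1]:
  integral(5x + 1y + 3, x=0..1)
  = 5*(1^2 - 0^2)/2 + (1y + 3)*(1 - 0)
  = 2.5 + (1y + 3)*1
  = 2.5 + 1y + 3
  = 5.5 + 1y
Step 2: Integrate over y in [0,1]:
  integral(5.5 + 1y, y=0..1)
  = 5.5*1 + 1*(1^2 - 0^2)/2
  = 5.5 + 0.5
  = 6


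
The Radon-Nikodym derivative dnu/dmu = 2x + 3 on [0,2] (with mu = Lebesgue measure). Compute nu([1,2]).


nu(A) = integral_A (dnu/dmu) dmu = integral_1^2 (2x + 3) dx
Step 1: Antiderivative F(x) = (2/2)x^2 + 3x
Step 2: F(2) = (2/2)*2^2 + 3*2 = 4 + 6 = 10
Step 3: F(1) = (2/2)*1^2 + 3*1 = 1 + 3 = 4
Step 4: nu([1,2]) = F(2) - F(1) = 10 - 4 = 6


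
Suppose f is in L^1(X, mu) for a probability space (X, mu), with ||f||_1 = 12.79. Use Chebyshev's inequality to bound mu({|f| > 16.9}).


Chebyshev/Markov inequality: mu(|f| > eps) <= (||f||_p / eps)^p
Step 1: ||f||_1 / eps = 12.79 / 16.9 = 0.756805
Step 2: Raise to power p = 1:
  (0.756805)^1 = 0.756805
Step 3: Therefore mu(|f| > 16.9) <= 0.756805


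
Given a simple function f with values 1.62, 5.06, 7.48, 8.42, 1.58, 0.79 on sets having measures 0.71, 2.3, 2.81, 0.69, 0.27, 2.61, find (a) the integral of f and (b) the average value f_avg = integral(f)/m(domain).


Step 1: Integral = sum(value_i * measure_i)
= 1.62*0.71 + 5.06*2.3 + 7.48*2.81 + 8.42*0.69 + 1.58*0.27 + 0.79*2.61
= 1.1502 + 11.638 + 21.0188 + 5.8098 + 0.4266 + 2.0619
= 42.1053
Step 2: Total measure of domain = 0.71 + 2.3 + 2.81 + 0.69 + 0.27 + 2.61 = 9.39
Step 3: Average value = 42.1053 / 9.39 = 4.484058


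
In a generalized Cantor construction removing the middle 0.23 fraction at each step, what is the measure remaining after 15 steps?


Step 1: At each step, fraction remaining = 1 - 0.23 = 0.77
Step 2: After 15 steps, measure = (0.77)^15
Result = 0.019832


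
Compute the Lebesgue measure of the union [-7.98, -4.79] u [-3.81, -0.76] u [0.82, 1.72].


For pairwise disjoint intervals, m(union) = sum of lengths.
= (-4.79 - -7.98) + (-0.76 - -3.81) + (1.72 - 0.82)
= 3.19 + 3.05 + 0.9
= 7.14


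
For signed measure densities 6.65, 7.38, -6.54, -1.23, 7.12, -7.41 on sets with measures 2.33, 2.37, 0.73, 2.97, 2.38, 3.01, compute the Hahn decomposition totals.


Step 1: Compute signed measure on each set:
  Set 1: 6.65 * 2.33 = 15.4945
  Set 2: 7.38 * 2.37 = 17.4906
  Set 3: -6.54 * 0.73 = -4.7742
  Set 4: -1.23 * 2.97 = -3.6531
  Set 5: 7.12 * 2.38 = 16.9456
  Set 6: -7.41 * 3.01 = -22.3041
Step 2: Total signed measure = (15.4945) + (17.4906) + (-4.7742) + (-3.6531) + (16.9456) + (-22.3041)
     = 19.1993
Step 3: Positive part mu+(X) = sum of positive contributions = 49.9307
Step 4: Negative part mu-(X) = |sum of negative contributions| = 30.7314


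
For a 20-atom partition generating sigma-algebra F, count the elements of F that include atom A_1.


Each element of F is a union of some subset S of the 20 atoms.
The element contains A_1 iff A_1 is in S.
So we count subsets S of {A_1,...,A_20} with A_1 in S: choose freely among the other 19 atoms.
Count = 2^(20-1) = 2^19 = 524288.


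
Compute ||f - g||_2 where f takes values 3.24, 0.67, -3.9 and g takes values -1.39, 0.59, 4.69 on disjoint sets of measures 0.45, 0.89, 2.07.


Step 1: Compute differences f_i - g_i:
  3.24 - -1.39 = 4.63
  0.67 - 0.59 = 0.08
  -3.9 - 4.69 = -8.59
Step 2: Compute |diff|^2 * measure for each set:
  |4.63|^2 * 0.45 = 21.4369 * 0.45 = 9.646605
  |0.08|^2 * 0.89 = 0.0064 * 0.89 = 0.005696
  |-8.59|^2 * 2.07 = 73.7881 * 2.07 = 152.741367
Step 3: Sum = 162.393668
Step 4: ||f-g||_2 = (162.393668)^(1/2) = 12.743377
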